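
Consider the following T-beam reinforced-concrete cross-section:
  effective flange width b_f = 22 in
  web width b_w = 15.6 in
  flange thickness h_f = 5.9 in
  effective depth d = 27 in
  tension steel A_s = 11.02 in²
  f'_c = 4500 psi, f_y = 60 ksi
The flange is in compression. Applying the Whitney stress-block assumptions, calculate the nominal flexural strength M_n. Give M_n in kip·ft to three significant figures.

M_n ≈ 1270 kip·ft

Tension: T = A_s f_y = 11.02 × 60 = 661.2 kips.
Try a within the flange: a = T/(0.85 f'_c b_f) = 661.2/(0.85 × 4.5 × 22) = 7.857 in.
a = 7.857 > h_f = 5.9 in: the block extends into the web. Split into flange-overhang and web parts.
C_f = 0.85 f'_c (b_f − b_w) h_f = 0.85 × 4.5 × (22 − 15.6) × 5.9 = 144.4 kips.
Remaining web compression depth: a_w = (T − C_f)/(0.85 f'_c b_w) = (661.2 − 144.4)/(0.85 × 4.5 × 15.6) = 8.661 in.
M_n = C_f(d − h_f/2) + (T − C_f)(d − a_w/2) = 144.4 × (27 − 2.95) + 516.8 × (27 − 4.3305) = 3472.8 + 11715.6 = 15188.4 kip·in.
M_n = 15188.4/12 = 1265.70 kip·ft.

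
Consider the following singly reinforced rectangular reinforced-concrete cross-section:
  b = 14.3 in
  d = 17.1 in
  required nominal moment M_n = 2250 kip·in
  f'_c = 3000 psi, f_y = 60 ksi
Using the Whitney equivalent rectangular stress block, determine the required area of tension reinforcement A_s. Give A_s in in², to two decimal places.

A_s ≈ 2.49 in²

From M_n = 0.85 f'_c a b (d − a/2):
a = d − √(d² − 2M_n/(0.85 f'_c b)) = 17.1 − √(17.1² − 2 × 2250/(0.85 × 3 × 14.3)) = 4.100 in.
A_s = 0.85 f'_c a b / f_y = 0.85 × 3 × 4.100 × 14.3 / 60 = 2.492 in².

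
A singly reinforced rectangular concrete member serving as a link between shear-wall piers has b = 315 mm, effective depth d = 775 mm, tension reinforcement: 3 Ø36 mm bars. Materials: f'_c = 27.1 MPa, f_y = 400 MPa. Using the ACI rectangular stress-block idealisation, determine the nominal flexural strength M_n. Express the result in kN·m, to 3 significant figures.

A_s = 3 × 1018 = 3054 mm².
T = A_s f_y = 3054 × 400 = 1221600 N = 1221.6 kN.
From C = T: a = T/(0.85 f'_c b) = 1221600/(0.85 × 27.1 × 315) = 168.36 mm.
M_n = T(d − a/2) = 1221.6 kN × (775 − 84.18) mm = 843.91 kN·m.

M_n ≈ 844 kN·m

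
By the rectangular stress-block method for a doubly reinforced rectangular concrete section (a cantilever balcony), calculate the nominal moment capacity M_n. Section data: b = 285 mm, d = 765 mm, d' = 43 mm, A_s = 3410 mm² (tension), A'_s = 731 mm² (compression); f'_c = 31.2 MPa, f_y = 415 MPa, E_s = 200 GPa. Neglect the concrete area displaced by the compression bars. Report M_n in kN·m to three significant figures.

M_n ≈ 988 kN·m

Assume both tension and compression steel yield.
Net tension couple steel: A_s − A'_s = 2679 mm².
a = (A_s − A'_s) f_y / (0.85 f'_c b) = 1111785/(0.85 × 31.2 × 285) = 147.10 mm.
c = a/β₁ = 147.10/0.827 = 177.87 mm; ε'_s = 0.003(c − d')/c = 0.0023 ≥ f_y/E_s = 0.0021, so compression steel does yield.
M_n = (A_s − A'_s) f_y (d − a/2) + A'_s f_y (d − d') = [1111785 × (765 − 73.55) + 303365 × (765 − 43)] × 10⁻⁶ = 768.74 + 219.03 = 987.77 kN·m.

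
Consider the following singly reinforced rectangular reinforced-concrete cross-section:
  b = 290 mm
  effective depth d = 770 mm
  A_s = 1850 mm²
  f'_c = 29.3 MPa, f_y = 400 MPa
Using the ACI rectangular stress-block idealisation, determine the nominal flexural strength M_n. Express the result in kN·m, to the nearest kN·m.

M_n ≈ 532 kN·m

T = A_s f_y = 1850 × 400 = 740000 N = 740 kN.
From C = T: a = T/(0.85 f'_c b) = 740000/(0.85 × 29.3 × 290) = 102.46 mm.
M_n = T(d − a/2) = 740 kN × (770 − 51.23) mm = 531.89 kN·m.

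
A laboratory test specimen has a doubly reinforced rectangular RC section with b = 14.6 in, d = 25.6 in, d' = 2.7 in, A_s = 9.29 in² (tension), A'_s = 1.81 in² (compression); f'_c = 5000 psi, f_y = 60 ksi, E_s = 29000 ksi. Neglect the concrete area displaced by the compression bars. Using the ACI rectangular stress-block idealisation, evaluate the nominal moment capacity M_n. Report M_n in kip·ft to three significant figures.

Assume both steels yield.
a = (A_s − A'_s) f_y/(0.85 f'_c b) = (9.29 − 1.81) × 60/(0.85 × 5 × 14.6) = 7.233 in.
c = a/β₁ = 7.233/0.8 = 9.041 in; ε'_s = 0.003(c − d')/c = 0.0021 ≥ ε_y = 0.0021, so the compression steel yields.
M_n = (A_s − A'_s) f_y (d − a/2) + A'_s f_y (d − d') = 448.8 × (25.6 − 3.6165) + 108.6 × (25.6 − 2.7) = 9866.2 + 2486.9 = 12353.1 kip·in = 12353.1/12 = 1029.43 kip·ft.

M_n ≈ 1030 kip·ft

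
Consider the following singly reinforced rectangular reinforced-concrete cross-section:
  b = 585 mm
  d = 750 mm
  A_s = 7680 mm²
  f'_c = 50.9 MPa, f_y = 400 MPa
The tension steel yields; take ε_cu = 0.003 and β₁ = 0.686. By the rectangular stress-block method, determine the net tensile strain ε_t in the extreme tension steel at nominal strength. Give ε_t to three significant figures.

ε_t ≈ 0.00972

a = A_s f_y/(0.85 f'_c b) = 121.37 mm.
β₁ = 0.686, so c = a/β₁ = 121.37/0.686 = 176.92 mm.
From the linear strain diagram with ε_cu = 0.003: ε_t = 0.003 (d − c)/c = 0.003 × (750 − 176.92)/176.92 = 0.00972.
Since ε_t ≥ 0.005, the section is tension-controlled.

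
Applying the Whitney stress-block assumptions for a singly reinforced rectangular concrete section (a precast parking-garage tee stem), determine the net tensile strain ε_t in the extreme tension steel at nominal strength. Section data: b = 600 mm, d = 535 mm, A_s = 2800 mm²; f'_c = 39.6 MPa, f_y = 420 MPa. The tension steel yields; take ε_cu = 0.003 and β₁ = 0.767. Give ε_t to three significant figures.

a = A_s f_y/(0.85 f'_c b) = 58.23 mm.
β₁ = 0.767, so c = a/β₁ = 58.23/0.767 = 75.92 mm.
From the linear strain diagram with ε_cu = 0.003: ε_t = 0.003 (d − c)/c = 0.003 × (535 − 75.92)/75.92 = 0.0181.
Since ε_t ≥ 0.005, the section is tension-controlled.

ε_t ≈ 0.0181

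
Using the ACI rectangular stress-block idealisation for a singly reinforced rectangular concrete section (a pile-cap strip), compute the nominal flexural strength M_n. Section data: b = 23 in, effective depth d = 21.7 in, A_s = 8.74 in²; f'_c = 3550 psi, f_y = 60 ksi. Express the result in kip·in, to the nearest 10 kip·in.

M_n ≈ 9400 kip·in

T = A_s f_y = 8.74 × 60 = 524.4 kips.
a = T/(0.85 f'_c b) = 524.4/(0.85 × 3.55 × 23) = 7.556 in.
M_n = T(d − a/2) = 524.4 × (21.7 − 3.778) = 9398.3 kip·in.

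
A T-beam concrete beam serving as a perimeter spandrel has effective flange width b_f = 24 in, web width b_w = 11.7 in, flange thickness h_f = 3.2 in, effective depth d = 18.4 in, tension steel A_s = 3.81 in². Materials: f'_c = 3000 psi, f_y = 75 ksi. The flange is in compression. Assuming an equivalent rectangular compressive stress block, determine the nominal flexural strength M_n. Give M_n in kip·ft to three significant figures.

Tension: T = A_s f_y = 3.81 × 75 = 285.75 kips.
Try a within the flange: a = T/(0.85 f'_c b_f) = 285.75/(0.85 × 3 × 24) = 4.669 in.
a = 4.669 > h_f = 3.2 in: the block extends into the web. Split into flange-overhang and web parts.
C_f = 0.85 f'_c (b_f − b_w) h_f = 0.85 × 3 × (24 − 11.7) × 3.2 = 100.4 kips.
Remaining web compression depth: a_w = (T − C_f)/(0.85 f'_c b_w) = (285.75 − 100.4)/(0.85 × 3 × 11.7) = 6.213 in.
M_n = C_f(d − h_f/2) + (T − C_f)(d − a_w/2) = 100.4 × (18.4 − 1.6) + 185.35 × (18.4 − 3.1065) = 1686.7 + 2834.7 = 4521.4 kip·in.
M_n = 4521.4/12 = 376.78 kip·ft.

M_n ≈ 377 kip·ft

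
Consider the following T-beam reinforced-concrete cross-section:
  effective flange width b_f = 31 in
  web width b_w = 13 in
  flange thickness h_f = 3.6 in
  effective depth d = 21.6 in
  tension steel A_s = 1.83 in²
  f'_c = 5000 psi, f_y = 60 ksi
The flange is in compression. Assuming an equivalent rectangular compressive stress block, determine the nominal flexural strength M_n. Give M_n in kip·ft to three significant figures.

Tension: T = A_s f_y = 1.83 × 60 = 109.8 kips.
Try a within the flange: a = T/(0.85 f'_c b_f) = 109.8/(0.85 × 5 × 31) = 0.833 in.
Since a = 0.833 ≤ h_f = 3.6 in, the stress block lies entirely in the flange; analyse as a rectangular beam of width b_f.
M_n = T(d − a/2) = 109.8 × (21.6 − 0.4165) = 2325.9 kip·in.
M_n = 2325.9/12 = 193.83 kip·ft.

M_n ≈ 194 kip·ft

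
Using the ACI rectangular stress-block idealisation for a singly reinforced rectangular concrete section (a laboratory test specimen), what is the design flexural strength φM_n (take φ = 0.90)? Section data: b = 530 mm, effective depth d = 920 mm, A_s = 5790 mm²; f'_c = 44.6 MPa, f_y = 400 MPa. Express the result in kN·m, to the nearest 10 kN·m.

φM_n ≈ 1800 kN·m

T = A_s f_y = 5790 × 400 = 2316000 N = 2316 kN.
From C = T: a = T/(0.85 f'_c b) = 2316000/(0.85 × 44.6 × 530) = 115.27 mm.
M_n = T(d − a/2) = 2316 kN × (920 − 57.635) mm = 1997.24 kN·m.
φM_n = 0.90 × 1997.24 = 1797.52 kN·m.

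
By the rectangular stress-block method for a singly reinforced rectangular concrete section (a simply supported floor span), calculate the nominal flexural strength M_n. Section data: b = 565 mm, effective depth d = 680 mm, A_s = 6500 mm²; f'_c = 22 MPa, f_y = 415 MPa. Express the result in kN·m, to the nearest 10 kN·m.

M_n ≈ 1490 kN·m

T = A_s f_y = 6500 × 415 = 2697500 N = 2697.5 kN.
From C = T: a = T/(0.85 f'_c b) = 2697500/(0.85 × 22 × 565) = 255.31 mm.
M_n = T(d − a/2) = 2697.5 kN × (680 − 127.655) mm = 1489.95 kN·m.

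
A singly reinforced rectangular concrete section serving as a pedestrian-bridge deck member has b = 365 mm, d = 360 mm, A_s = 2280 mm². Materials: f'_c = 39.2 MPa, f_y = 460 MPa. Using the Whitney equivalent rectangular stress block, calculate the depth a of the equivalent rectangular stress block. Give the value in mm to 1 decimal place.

T = A_s f_y = 2280 × 460 = 1048800 N = 1048.8 kN.
Setting C = 0.85 f'_c a b equal to T: a = 1048800/(0.85 × 39.2 × 365) = 86.2 mm.

a ≈ 86.2 mm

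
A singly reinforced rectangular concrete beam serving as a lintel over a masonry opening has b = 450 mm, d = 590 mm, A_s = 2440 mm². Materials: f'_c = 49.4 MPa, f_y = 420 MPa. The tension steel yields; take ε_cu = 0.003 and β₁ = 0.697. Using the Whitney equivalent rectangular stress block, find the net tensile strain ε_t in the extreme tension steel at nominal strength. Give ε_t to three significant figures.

ε_t ≈ 0.0197

a = A_s f_y/(0.85 f'_c b) = 54.24 mm.
β₁ = 0.697, so c = a/β₁ = 54.24/0.697 = 77.82 mm.
From the linear strain diagram with ε_cu = 0.003: ε_t = 0.003 (d − c)/c = 0.003 × (590 − 77.82)/77.82 = 0.0197.
Since ε_t ≥ 0.005, the section is tension-controlled.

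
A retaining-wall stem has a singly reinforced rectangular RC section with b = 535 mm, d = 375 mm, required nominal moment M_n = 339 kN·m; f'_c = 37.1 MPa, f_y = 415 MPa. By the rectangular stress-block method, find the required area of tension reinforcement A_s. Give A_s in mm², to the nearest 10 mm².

A_s ≈ 2360 mm²

With M_n = 0.85 f'_c a b (d − a/2), solve the quadratic for a:
a = d − √(d² − 2M_n/(0.85 f'_c b)) = 375 − √(375² − 2 × 339×10⁶/(0.85 × 37.1 × 535)) = 58.08 mm.
A_s = 0.85 f'_c a b / f_y = 0.85 × 37.1 × 58.08 × 535 / 415 = 2361.2 mm².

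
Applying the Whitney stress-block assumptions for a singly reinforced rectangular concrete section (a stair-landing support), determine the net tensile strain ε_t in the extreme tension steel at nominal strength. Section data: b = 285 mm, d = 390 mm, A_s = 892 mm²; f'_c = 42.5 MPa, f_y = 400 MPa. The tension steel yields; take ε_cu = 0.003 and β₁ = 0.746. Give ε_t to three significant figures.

a = A_s f_y/(0.85 f'_c b) = 34.66 mm.
β₁ = 0.746, so c = a/β₁ = 34.66/0.746 = 46.46 mm.
From the linear strain diagram with ε_cu = 0.003: ε_t = 0.003 (d − c)/c = 0.003 × (390 − 46.46)/46.46 = 0.0222.
Since ε_t ≥ 0.005, the section is tension-controlled.

ε_t ≈ 0.0222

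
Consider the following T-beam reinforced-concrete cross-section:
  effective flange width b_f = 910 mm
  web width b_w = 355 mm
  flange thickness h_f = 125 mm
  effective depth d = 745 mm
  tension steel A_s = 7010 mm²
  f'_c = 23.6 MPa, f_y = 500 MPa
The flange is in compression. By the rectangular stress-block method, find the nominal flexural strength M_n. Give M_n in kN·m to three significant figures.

M_n ≈ 2210 kN·m

Tension: T = A_s f_y = 7010 × 500 = 3505000 N.
Try a within the flange: a = T/(0.85 f'_c b_f) = 3505000/(0.85 × 23.6 × 910) = 192.01 mm.
a = 192.01 > h_f = 125 mm: the block extends into the web. Split into flange-overhang and web parts.
C_f = 0.85 f'_c (b_f − b_w) h_f = 0.85 × 23.6 × (910 − 355) × 125 = 1391663 N.
Remaining web compression depth: a_w = (T − C_f)/(0.85 f'_c b_w) = (3505000 − 1391663)/(0.85 × 23.6 × 355) = 296.76 mm.
M_n = C_f(d − h_f/2) + (T − C_f)(d − a_w/2) = 1391663 × (745 − 62.5) + 2113337 × (745 − 148.38) = 949.81 + 1260.86 = 2210.67 × 10⁶ N·mm.
M_n = 2210.67 kN·m.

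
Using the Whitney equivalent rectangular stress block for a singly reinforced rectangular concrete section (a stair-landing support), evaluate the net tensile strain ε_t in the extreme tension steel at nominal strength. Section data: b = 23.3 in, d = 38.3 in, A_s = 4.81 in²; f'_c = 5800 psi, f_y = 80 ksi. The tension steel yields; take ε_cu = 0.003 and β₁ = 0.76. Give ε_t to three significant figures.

ε_t ≈ 0.0231

a = A_s f_y/(0.85 f'_c b) = 3.350 in.
β₁ = 0.76, so c = a/β₁ = 3.350/0.76 = 4.408 in.
From the linear strain diagram with ε_cu = 0.003: ε_t = 0.003 (d − c)/c = 0.003 × (38.3 − 4.408)/4.408 = 0.0231.
Since ε_t ≥ 0.005, the section is tension-controlled.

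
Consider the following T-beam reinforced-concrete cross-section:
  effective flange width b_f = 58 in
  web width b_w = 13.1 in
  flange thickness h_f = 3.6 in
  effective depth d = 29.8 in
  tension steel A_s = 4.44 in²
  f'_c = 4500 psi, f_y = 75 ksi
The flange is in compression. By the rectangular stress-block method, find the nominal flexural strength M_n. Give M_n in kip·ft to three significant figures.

M_n ≈ 806 kip·ft

Tension: T = A_s f_y = 4.44 × 75 = 333 kips.
Try a within the flange: a = T/(0.85 f'_c b_f) = 333/(0.85 × 4.5 × 58) = 1.501 in.
Since a = 1.501 ≤ h_f = 3.6 in, the stress block lies entirely in the flange; analyse as a rectangular beam of width b_f.
M_n = T(d − a/2) = 333 × (29.8 − 0.7505) = 9673.5 kip·in.
M_n = 9673.5/12 = 806.13 kip·ft.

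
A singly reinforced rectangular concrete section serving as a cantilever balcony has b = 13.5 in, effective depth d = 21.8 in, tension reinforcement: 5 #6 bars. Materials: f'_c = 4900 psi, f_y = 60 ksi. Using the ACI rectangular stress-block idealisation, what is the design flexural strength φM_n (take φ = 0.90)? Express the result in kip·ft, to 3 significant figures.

φM_n ≈ 204 kip·ft

A_s = 5 × 0.44 = 2.2 in².
T = A_s f_y = 2.2 × 60 = 132 kips.
a = T/(0.85 f'_c b) = 132/(0.85 × 4.9 × 13.5) = 2.348 in.
M_n = T(d − a/2) = 132 × (21.8 − 1.174) = 2722.6 kip·in = 2722.6/12 = 226.88 kip·ft.
φM_n = 0.90 × 226.88 = 204.19 kip·ft.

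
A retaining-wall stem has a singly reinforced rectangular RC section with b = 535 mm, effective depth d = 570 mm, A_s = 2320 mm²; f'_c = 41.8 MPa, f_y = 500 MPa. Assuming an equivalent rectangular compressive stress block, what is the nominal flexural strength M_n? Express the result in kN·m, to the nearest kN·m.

M_n ≈ 626 kN·m

T = A_s f_y = 2320 × 500 = 1160000 N = 1160 kN.
From C = T: a = T/(0.85 f'_c b) = 1160000/(0.85 × 41.8 × 535) = 61.03 mm.
M_n = T(d − a/2) = 1160 kN × (570 − 30.515) mm = 625.80 kN·m.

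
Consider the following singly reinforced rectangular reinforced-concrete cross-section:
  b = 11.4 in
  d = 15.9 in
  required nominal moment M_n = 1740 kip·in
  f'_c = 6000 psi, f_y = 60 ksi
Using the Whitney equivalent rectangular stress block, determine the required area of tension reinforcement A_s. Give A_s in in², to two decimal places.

A_s ≈ 1.95 in²

From M_n = 0.85 f'_c a b (d − a/2):
a = d − √(d² − 2M_n/(0.85 f'_c b)) = 15.9 − √(15.9² − 2 × 1740/(0.85 × 6 × 11.4)) = 2.009 in.
A_s = 0.85 f'_c a b / f_y = 0.85 × 6 × 2.009 × 11.4 / 60 = 1.947 in².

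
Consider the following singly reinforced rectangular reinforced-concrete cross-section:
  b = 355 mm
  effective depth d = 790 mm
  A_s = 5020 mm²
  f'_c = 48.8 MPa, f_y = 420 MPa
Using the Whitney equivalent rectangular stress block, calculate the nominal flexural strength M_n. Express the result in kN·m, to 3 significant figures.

T = A_s f_y = 5020 × 420 = 2108400 N = 2108.4 kN.
From C = T: a = T/(0.85 f'_c b) = 2108400/(0.85 × 48.8 × 355) = 143.18 mm.
M_n = T(d − a/2) = 2108.4 kN × (790 − 71.59) mm = 1514.70 kN·m.

M_n ≈ 1510 kN·m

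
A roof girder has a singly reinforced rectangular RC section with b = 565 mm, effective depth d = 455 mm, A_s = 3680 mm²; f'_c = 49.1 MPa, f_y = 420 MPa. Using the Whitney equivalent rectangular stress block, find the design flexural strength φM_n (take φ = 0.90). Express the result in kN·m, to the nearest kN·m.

φM_n ≈ 587 kN·m

T = A_s f_y = 3680 × 420 = 1545600 N = 1545.6 kN.
From C = T: a = T/(0.85 f'_c b) = 1545600/(0.85 × 49.1 × 565) = 65.55 mm.
M_n = T(d − a/2) = 1545.6 kN × (455 − 32.775) mm = 652.59 kN·m.
φM_n = 0.90 × 652.59 = 587.33 kN·m.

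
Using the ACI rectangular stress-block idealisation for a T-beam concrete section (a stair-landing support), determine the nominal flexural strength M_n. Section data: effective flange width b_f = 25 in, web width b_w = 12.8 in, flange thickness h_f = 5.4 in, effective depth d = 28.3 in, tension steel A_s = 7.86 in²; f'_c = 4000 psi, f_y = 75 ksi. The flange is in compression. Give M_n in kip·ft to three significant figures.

Tension: T = A_s f_y = 7.86 × 75 = 589.5 kips.
Try a within the flange: a = T/(0.85 f'_c b_f) = 589.5/(0.85 × 4 × 25) = 6.935 in.
a = 6.935 > h_f = 5.4 in: the block extends into the web. Split into flange-overhang and web parts.
C_f = 0.85 f'_c (b_f − b_w) h_f = 0.85 × 4 × (25 − 12.8) × 5.4 = 224.0 kips.
Remaining web compression depth: a_w = (T − C_f)/(0.85 f'_c b_w) = (589.5 − 224.0)/(0.85 × 4 × 12.8) = 8.398 in.
M_n = C_f(d − h_f/2) + (T − C_f)(d − a_w/2) = 224.0 × (28.3 − 2.7) + 365.5 × (28.3 − 4.199) = 5734.4 + 8808.9 = 14543.3 kip·in.
M_n = 14543.3/12 = 1211.94 kip·ft.

M_n ≈ 1210 kip·ft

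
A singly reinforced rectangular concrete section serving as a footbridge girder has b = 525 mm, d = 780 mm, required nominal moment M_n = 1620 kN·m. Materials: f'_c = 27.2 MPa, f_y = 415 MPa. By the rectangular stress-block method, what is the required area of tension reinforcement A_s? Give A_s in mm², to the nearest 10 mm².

A_s ≈ 5720 mm²

With M_n = 0.85 f'_c a b (d − a/2), solve the quadratic for a:
a = d − √(d² − 2M_n/(0.85 f'_c b)) = 780 − √(780² − 2 × 1620×10⁶/(0.85 × 27.2 × 525)) = 195.65 mm.
A_s = 0.85 f'_c a b / f_y = 0.85 × 27.2 × 195.65 × 525 / 415 = 5722.4 mm².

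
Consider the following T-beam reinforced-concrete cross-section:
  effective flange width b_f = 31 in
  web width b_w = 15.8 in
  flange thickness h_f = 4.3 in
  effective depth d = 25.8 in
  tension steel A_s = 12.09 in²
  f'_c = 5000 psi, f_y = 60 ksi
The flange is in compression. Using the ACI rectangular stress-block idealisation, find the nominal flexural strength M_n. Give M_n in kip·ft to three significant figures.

Tension: T = A_s f_y = 12.09 × 60 = 725.4 kips.
Try a within the flange: a = T/(0.85 f'_c b_f) = 725.4/(0.85 × 5 × 31) = 5.506 in.
a = 5.506 > h_f = 4.3 in: the block extends into the web. Split into flange-overhang and web parts.
C_f = 0.85 f'_c (b_f − b_w) h_f = 0.85 × 5 × (31 − 15.8) × 4.3 = 277.8 kips.
Remaining web compression depth: a_w = (T − C_f)/(0.85 f'_c b_w) = (725.4 − 277.8)/(0.85 × 5 × 15.8) = 6.666 in.
M_n = C_f(d − h_f/2) + (T − C_f)(d − a_w/2) = 277.8 × (25.8 − 2.15) + 447.6 × (25.8 − 3.333) = 6570.0 + 10056.2 = 16626.2 kip·in.
M_n = 16626.2/12 = 1385.52 kip·ft.

M_n ≈ 1390 kip·ft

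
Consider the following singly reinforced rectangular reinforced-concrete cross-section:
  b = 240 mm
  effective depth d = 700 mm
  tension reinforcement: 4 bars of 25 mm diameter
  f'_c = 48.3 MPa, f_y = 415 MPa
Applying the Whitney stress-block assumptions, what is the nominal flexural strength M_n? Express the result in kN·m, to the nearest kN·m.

A_s = 4 × 491 = 1964 mm².
T = A_s f_y = 1964 × 415 = 815060 N = 815.06 kN.
From C = T: a = T/(0.85 f'_c b) = 815060/(0.85 × 48.3 × 240) = 82.72 mm.
M_n = T(d − a/2) = 815.06 kN × (700 − 41.36) mm = 536.83 kN·m.

M_n ≈ 537 kN·m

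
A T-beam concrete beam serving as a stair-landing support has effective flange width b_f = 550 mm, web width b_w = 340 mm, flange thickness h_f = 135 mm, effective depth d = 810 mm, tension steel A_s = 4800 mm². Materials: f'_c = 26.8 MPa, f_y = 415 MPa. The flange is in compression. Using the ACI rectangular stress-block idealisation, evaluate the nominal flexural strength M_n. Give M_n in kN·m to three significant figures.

Tension: T = A_s f_y = 4800 × 415 = 1992000 N.
Try a within the flange: a = T/(0.85 f'_c b_f) = 1992000/(0.85 × 26.8 × 550) = 158.99 mm.
a = 158.99 > h_f = 135 mm: the block extends into the web. Split into flange-overhang and web parts.
C_f = 0.85 f'_c (b_f − b_w) h_f = 0.85 × 26.8 × (550 − 340) × 135 = 645813 N.
Remaining web compression depth: a_w = (T − C_f)/(0.85 f'_c b_w) = (1992000 − 645813)/(0.85 × 26.8 × 340) = 173.81 mm.
M_n = C_f(d − h_f/2) + (T − C_f)(d − a_w/2) = 645813 × (810 − 67.5) + 1346187 × (810 − 86.905) = 479.52 + 973.42 = 1452.94 × 10⁶ N·mm.
M_n = 1452.94 kN·m.

M_n ≈ 1450 kN·m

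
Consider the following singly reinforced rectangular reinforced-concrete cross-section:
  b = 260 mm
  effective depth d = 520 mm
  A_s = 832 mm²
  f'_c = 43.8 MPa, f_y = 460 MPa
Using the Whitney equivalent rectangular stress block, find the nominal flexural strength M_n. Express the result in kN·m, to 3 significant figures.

T = A_s f_y = 832 × 460 = 382720 N = 382.72 kN.
From C = T: a = T/(0.85 f'_c b) = 382720/(0.85 × 43.8 × 260) = 39.54 mm.
M_n = T(d − a/2) = 382.72 kN × (520 − 19.77) mm = 191.45 kN·m.

M_n ≈ 191 kN·m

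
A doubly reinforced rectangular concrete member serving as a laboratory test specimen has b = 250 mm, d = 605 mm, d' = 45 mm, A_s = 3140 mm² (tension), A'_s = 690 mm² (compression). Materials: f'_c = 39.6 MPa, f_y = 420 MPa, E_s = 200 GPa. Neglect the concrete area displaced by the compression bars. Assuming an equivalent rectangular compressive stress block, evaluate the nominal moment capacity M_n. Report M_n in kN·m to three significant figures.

M_n ≈ 722 kN·m

Assume both tension and compression steel yield.
Net tension couple steel: A_s − A'_s = 2450 mm².
a = (A_s − A'_s) f_y / (0.85 f'_c b) = 1029000/(0.85 × 39.6 × 250) = 122.28 mm.
c = a/β₁ = 122.28/0.767 = 159.43 mm; ε'_s = 0.003(c − d')/c = 0.0022 ≥ f_y/E_s = 0.0021, so compression steel does yield.
M_n = (A_s − A'_s) f_y (d − a/2) + A'_s f_y (d − d') = [1029000 × (605 − 61.14) + 289800 × (605 − 45)] × 10⁻⁶ = 559.63 + 162.29 = 721.92 kN·m.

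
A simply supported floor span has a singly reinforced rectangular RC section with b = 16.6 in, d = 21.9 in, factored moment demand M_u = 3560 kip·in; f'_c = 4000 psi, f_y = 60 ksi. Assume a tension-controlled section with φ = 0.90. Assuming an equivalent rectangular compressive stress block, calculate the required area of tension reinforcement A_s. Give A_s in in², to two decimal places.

M_n = M_u/φ = 3560/0.90 = 3955.56 kip·in.
From M_n = 0.85 f'_c a b (d − a/2):
a = d − √(d² − 2M_n/(0.85 f'_c b)) = 21.9 − √(21.9² − 2 × 3955.56/(0.85 × 4 × 16.6)) = 3.476 in.
A_s = 0.85 f'_c a b / f_y = 0.85 × 4 × 3.476 × 16.6 / 60 = 3.270 in².

A_s ≈ 3.27 in²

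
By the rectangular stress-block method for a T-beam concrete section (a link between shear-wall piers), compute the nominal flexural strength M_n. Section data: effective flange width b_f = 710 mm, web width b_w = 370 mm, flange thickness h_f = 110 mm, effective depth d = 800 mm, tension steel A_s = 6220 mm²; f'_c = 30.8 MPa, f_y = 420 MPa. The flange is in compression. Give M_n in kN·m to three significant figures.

M_n ≈ 1900 kN·m

Tension: T = A_s f_y = 6220 × 420 = 2612400 N.
Try a within the flange: a = T/(0.85 f'_c b_f) = 2612400/(0.85 × 30.8 × 710) = 140.54 mm.
a = 140.54 > h_f = 110 mm: the block extends into the web. Split into flange-overhang and web parts.
C_f = 0.85 f'_c (b_f − b_w) h_f = 0.85 × 30.8 × (710 − 370) × 110 = 979132 N.
Remaining web compression depth: a_w = (T − C_f)/(0.85 f'_c b_w) = (2612400 − 979132)/(0.85 × 30.8 × 370) = 168.61 mm.
M_n = C_f(d − h_f/2) + (T − C_f)(d − a_w/2) = 979132 × (800 − 55) + 1633268 × (800 − 84.305) = 729.45 + 1168.92 = 1898.37 × 10⁶ N·mm.
M_n = 1898.37 kN·m.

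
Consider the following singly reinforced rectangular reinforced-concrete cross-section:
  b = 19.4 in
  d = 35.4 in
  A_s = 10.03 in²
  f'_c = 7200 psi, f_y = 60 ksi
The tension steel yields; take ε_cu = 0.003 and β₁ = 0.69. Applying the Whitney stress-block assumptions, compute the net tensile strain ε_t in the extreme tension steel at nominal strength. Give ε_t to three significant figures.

ε_t ≈ 0.0115

a = A_s f_y/(0.85 f'_c b) = 5.069 in.
β₁ = 0.69, so c = a/β₁ = 5.069/0.69 = 7.346 in.
From the linear strain diagram with ε_cu = 0.003: ε_t = 0.003 (d − c)/c = 0.003 × (35.4 − 7.346)/7.346 = 0.0115.
Since ε_t ≥ 0.005, the section is tension-controlled.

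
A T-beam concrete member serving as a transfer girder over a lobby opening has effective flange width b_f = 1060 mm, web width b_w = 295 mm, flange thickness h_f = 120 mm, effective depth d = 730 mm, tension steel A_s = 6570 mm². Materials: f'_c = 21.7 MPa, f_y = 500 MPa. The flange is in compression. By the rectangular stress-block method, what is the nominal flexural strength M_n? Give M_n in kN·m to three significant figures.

M_n ≈ 2060 kN·m

Tension: T = A_s f_y = 6570 × 500 = 3285000 N.
Try a within the flange: a = T/(0.85 f'_c b_f) = 3285000/(0.85 × 21.7 × 1060) = 168.02 mm.
a = 168.02 > h_f = 120 mm: the block extends into the web. Split into flange-overhang and web parts.
C_f = 0.85 f'_c (b_f − b_w) h_f = 0.85 × 21.7 × (1060 − 295) × 120 = 1693251 N.
Remaining web compression depth: a_w = (T − C_f)/(0.85 f'_c b_w) = (3285000 − 1693251)/(0.85 × 21.7 × 295) = 292.53 mm.
M_n = C_f(d − h_f/2) + (T − C_f)(d − a_w/2) = 1693251 × (730 − 60) + 1591749 × (730 − 146.265) = 1134.48 + 929.16 = 2063.64 × 10⁶ N·mm.
M_n = 2063.64 kN·m.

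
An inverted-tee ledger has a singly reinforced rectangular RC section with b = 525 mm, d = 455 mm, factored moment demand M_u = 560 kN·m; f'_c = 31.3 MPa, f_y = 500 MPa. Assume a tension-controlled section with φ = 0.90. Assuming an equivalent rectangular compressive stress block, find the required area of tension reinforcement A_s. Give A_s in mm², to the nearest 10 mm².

A_s ≈ 3120 mm²

M_n = M_u/φ = 560/0.90 = 622.222 kN·m.
With M_n = 0.85 f'_c a b (d − a/2), solve the quadratic for a:
a = d − √(d² − 2M_n/(0.85 f'_c b)) = 455 − √(455² − 2 × 622.222×10⁶/(0.85 × 31.3 × 525)) = 111.59 mm.
A_s = 0.85 f'_c a b / f_y = 0.85 × 31.3 × 111.59 × 525 / 500 = 3117.3 mm².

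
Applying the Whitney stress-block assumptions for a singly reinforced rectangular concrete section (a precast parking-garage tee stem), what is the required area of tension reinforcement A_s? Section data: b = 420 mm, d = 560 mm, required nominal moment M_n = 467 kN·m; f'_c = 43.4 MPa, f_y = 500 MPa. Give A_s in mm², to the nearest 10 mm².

With M_n = 0.85 f'_c a b (d − a/2), solve the quadratic for a:
a = d − √(d² − 2M_n/(0.85 f'_c b)) = 560 − √(560² − 2 × 467×10⁶/(0.85 × 43.4 × 420)) = 56.69 mm.
A_s = 0.85 f'_c a b / f_y = 0.85 × 43.4 × 56.69 × 420 / 500 = 1756.7 mm².

A_s ≈ 1760 mm²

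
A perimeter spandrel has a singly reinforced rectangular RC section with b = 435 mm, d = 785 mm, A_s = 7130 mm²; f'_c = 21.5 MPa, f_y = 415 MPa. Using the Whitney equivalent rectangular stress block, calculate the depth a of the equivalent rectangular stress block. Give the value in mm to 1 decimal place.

T = A_s f_y = 7130 × 415 = 2958950 N = 2958.95 kN.
Setting C = 0.85 f'_c a b equal to T: a = 2958950/(0.85 × 21.5 × 435) = 372.2 mm.

a ≈ 372.2 mm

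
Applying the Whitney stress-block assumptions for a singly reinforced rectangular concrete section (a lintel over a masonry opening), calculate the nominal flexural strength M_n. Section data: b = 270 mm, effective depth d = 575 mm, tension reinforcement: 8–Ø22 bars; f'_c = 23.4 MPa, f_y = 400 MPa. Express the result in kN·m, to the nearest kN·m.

A_s = 8 × 380 = 3040 mm².
T = A_s f_y = 3040 × 400 = 1216000 N = 1216 kN.
From C = T: a = T/(0.85 f'_c b) = 1216000/(0.85 × 23.4 × 270) = 226.43 mm.
M_n = T(d − a/2) = 1216 kN × (575 − 113.215) mm = 561.53 kN·m.

M_n ≈ 562 kN·m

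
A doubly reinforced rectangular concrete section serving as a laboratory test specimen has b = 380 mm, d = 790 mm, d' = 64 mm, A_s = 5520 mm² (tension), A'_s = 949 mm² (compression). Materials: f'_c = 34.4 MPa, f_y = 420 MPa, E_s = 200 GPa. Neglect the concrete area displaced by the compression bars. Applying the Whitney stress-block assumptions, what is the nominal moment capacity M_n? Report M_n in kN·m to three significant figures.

Assume both tension and compression steel yield.
Net tension couple steel: A_s − A'_s = 4571 mm².
a = (A_s − A'_s) f_y / (0.85 f'_c b) = 1919820/(0.85 × 34.4 × 380) = 172.78 mm.
c = a/β₁ = 172.78/0.804 = 214.90 mm; ε'_s = 0.003(c − d')/c = 0.0021 ≥ f_y/E_s = 0.0021, so compression steel does yield.
M_n = (A_s − A'_s) f_y (d − a/2) + A'_s f_y (d − d') = [1919820 × (790 − 86.39) + 398580 × (790 − 64)] × 10⁻⁶ = 1350.80 + 289.37 = 1640.17 kN·m.

M_n ≈ 1640 kN·m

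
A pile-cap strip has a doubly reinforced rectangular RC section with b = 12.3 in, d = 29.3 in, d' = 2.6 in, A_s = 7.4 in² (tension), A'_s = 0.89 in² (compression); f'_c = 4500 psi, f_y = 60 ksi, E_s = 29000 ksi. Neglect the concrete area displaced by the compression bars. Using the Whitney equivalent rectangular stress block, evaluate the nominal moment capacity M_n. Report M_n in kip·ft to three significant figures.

Assume both steels yield.
a = (A_s − A'_s) f_y/(0.85 f'_c b) = (7.4 − 0.89) × 60/(0.85 × 4.5 × 12.3) = 8.302 in.
c = a/β₁ = 8.302/0.825 = 10.063 in; ε'_s = 0.003(c − d')/c = 0.0022 ≥ ε_y = 0.0021, so the compression steel yields.
M_n = (A_s − A'_s) f_y (d − a/2) + A'_s f_y (d − d') = 390.6 × (29.3 − 4.151) + 53.4 × (29.3 − 2.6) = 9823.2 + 1425.8 = 11249.0 kip·in = 11249.0/12 = 937.42 kip·ft.

M_n ≈ 937 kip·ft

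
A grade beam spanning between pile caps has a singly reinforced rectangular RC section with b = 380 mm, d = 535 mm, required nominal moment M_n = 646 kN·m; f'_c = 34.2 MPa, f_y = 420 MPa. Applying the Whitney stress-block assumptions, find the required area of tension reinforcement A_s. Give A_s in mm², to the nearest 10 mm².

With M_n = 0.85 f'_c a b (d − a/2), solve the quadratic for a:
a = d − √(d² − 2M_n/(0.85 f'_c b)) = 535 − √(535² − 2 × 646×10⁶/(0.85 × 34.2 × 380)) = 123.58 mm.
A_s = 0.85 f'_c a b / f_y = 0.85 × 34.2 × 123.58 × 380 / 420 = 3250.3 mm².

A_s ≈ 3250 mm²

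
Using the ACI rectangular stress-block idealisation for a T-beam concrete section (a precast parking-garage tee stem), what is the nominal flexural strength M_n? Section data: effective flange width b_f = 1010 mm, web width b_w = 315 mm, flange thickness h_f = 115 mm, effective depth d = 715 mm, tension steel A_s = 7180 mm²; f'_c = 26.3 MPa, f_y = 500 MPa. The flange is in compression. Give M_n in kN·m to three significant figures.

Tension: T = A_s f_y = 7180 × 500 = 3590000 N.
Try a within the flange: a = T/(0.85 f'_c b_f) = 3590000/(0.85 × 26.3 × 1010) = 159.00 mm.
a = 159.00 > h_f = 115 mm: the block extends into the web. Split into flange-overhang and web parts.
C_f = 0.85 f'_c (b_f − b_w) h_f = 0.85 × 26.3 × (1010 − 315) × 115 = 1786723 N.
Remaining web compression depth: a_w = (T − C_f)/(0.85 f'_c b_w) = (3590000 − 1786723)/(0.85 × 26.3 × 315) = 256.08 mm.
M_n = C_f(d − h_f/2) + (T − C_f)(d − a_w/2) = 1786723 × (715 − 57.5) + 1803277 × (715 − 128.04) = 1174.77 + 1058.45 = 2233.22 × 10⁶ N·mm.
M_n = 2233.22 kN·m.

M_n ≈ 2230 kN·m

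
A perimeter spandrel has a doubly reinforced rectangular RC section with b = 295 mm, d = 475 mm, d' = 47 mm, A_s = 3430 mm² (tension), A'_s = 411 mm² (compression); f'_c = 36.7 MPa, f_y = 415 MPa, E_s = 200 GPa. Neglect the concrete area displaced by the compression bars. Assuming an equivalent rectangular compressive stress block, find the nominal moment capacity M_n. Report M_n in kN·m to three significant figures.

Assume both tension and compression steel yield.
Net tension couple steel: A_s − A'_s = 3019 mm².
a = (A_s − A'_s) f_y / (0.85 f'_c b) = 1252885/(0.85 × 36.7 × 295) = 136.15 mm.
c = a/β₁ = 136.15/0.788 = 172.78 mm; ε'_s = 0.003(c − d')/c = 0.0022 ≥ f_y/E_s = 0.0021, so compression steel does yield.
M_n = (A_s − A'_s) f_y (d − a/2) + A'_s f_y (d − d') = [1252885 × (475 − 68.075) + 170565 × (475 − 47)] × 10⁻⁶ = 509.83 + 73.00 = 582.83 kN·m.

M_n ≈ 583 kN·m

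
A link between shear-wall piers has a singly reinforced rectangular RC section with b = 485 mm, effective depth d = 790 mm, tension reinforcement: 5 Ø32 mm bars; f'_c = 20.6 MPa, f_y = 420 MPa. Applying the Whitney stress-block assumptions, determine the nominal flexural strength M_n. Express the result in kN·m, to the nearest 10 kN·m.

A_s = 5 × 804 = 4020 mm².
T = A_s f_y = 4020 × 420 = 1688400 N = 1688.4 kN.
From C = T: a = T/(0.85 f'_c b) = 1688400/(0.85 × 20.6 × 485) = 198.81 mm.
M_n = T(d − a/2) = 1688.4 kN × (790 − 99.405) mm = 1166.00 kN·m.

M_n ≈ 1170 kN·m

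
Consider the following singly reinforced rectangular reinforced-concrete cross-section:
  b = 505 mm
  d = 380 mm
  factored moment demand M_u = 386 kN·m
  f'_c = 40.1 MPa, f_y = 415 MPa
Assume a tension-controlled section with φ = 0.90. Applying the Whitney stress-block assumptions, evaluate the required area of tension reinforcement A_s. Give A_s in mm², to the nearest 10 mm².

M_n = M_u/φ = 386/0.90 = 428.889 kN·m.
With M_n = 0.85 f'_c a b (d − a/2), solve the quadratic for a:
a = d − √(d² − 2M_n/(0.85 f'_c b)) = 380 − √(380² − 2 × 428.889×10⁶/(0.85 × 40.1 × 505)) = 72.48 mm.
A_s = 0.85 f'_c a b / f_y = 0.85 × 40.1 × 72.48 × 505 / 415 = 3006.2 mm².

A_s ≈ 3010 mm²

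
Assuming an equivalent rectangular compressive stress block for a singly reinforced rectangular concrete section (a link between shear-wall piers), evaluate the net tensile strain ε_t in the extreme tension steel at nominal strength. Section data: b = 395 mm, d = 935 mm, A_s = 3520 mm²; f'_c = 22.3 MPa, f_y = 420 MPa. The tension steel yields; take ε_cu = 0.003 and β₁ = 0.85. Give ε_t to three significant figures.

a = A_s f_y/(0.85 f'_c b) = 197.46 mm.
β₁ = 0.85, so c = a/β₁ = 197.46/0.85 = 232.31 mm.
From the linear strain diagram with ε_cu = 0.003: ε_t = 0.003 (d − c)/c = 0.003 × (935 − 232.31)/232.31 = 0.00907.
Since ε_t ≥ 0.005, the section is tension-controlled.

ε_t ≈ 0.00907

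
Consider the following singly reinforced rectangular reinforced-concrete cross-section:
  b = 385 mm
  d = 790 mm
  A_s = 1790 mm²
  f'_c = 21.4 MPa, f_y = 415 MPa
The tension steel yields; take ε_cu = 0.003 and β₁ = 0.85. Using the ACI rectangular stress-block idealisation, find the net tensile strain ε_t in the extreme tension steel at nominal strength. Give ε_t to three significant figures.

a = A_s f_y/(0.85 f'_c b) = 106.07 mm.
β₁ = 0.85, so c = a/β₁ = 106.07/0.85 = 124.79 mm.
From the linear strain diagram with ε_cu = 0.003: ε_t = 0.003 (d − c)/c = 0.003 × (790 − 124.79)/124.79 = 0.0160.
Since ε_t ≥ 0.005, the section is tension-controlled.

ε_t ≈ 0.0160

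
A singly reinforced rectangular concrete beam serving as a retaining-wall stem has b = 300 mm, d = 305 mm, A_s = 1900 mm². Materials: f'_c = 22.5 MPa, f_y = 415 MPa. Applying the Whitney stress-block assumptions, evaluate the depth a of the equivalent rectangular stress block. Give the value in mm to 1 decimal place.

T = A_s f_y = 1900 × 415 = 788500 N = 788.5 kN.
Setting C = 0.85 f'_c a b equal to T: a = 788500/(0.85 × 22.5 × 300) = 137.4 mm.

a ≈ 137.4 mm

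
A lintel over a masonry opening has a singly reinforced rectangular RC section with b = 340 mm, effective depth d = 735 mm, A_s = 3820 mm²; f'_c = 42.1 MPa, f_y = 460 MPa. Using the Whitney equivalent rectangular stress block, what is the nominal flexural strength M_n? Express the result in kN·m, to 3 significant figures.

T = A_s f_y = 3820 × 460 = 1757200 N = 1757.2 kN.
From C = T: a = T/(0.85 f'_c b) = 1757200/(0.85 × 42.1 × 340) = 144.42 mm.
M_n = T(d − a/2) = 1757.2 kN × (735 − 72.21) mm = 1164.65 kN·m.

M_n ≈ 1160 kN·m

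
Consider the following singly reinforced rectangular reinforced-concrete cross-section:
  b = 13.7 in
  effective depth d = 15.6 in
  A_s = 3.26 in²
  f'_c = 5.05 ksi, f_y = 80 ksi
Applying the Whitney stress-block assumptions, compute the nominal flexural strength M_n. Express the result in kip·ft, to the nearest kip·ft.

T = A_s f_y = 3.26 × 80 = 260.8 kips.
a = T/(0.85 f'_c b) = 260.8/(0.85 × 5.05 × 13.7) = 4.435 in.
M_n = T(d − a/2) = 260.8 × (15.6 − 2.2175) = 3490.2 kip·in = 3490.2/12 = 290.85 kip·ft.

M_n ≈ 291 kip·ft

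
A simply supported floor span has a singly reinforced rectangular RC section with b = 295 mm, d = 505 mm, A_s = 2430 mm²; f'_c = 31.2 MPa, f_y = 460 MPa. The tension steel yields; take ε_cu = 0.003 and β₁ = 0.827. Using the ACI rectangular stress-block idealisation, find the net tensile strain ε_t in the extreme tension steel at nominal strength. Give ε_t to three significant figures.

ε_t ≈ 0.00577

a = A_s f_y/(0.85 f'_c b) = 142.88 mm.
β₁ = 0.827, so c = a/β₁ = 142.88/0.827 = 172.77 mm.
From the linear strain diagram with ε_cu = 0.003: ε_t = 0.003 (d − c)/c = 0.003 × (505 − 172.77)/172.77 = 0.00577.
Since ε_t ≥ 0.005, the section is tension-controlled.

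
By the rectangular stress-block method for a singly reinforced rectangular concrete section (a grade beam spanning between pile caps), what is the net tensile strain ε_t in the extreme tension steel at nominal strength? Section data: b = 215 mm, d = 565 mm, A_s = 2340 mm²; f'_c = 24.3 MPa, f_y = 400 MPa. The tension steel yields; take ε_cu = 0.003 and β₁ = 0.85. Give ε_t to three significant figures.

a = A_s f_y/(0.85 f'_c b) = 210.77 mm.
β₁ = 0.85, so c = a/β₁ = 210.77/0.85 = 247.96 mm.
From the linear strain diagram with ε_cu = 0.003: ε_t = 0.003 (d − c)/c = 0.003 × (565 − 247.96)/247.96 = 0.00384.
ε_t < 0.004 — the section is over-reinforced for flexure under ACI limits.

ε_t ≈ 0.00384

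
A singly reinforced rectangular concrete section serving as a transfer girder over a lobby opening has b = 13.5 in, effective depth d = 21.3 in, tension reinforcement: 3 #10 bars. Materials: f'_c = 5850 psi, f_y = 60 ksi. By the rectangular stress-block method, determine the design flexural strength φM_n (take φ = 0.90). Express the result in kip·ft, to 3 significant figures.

φM_n ≈ 336 kip·ft

A_s = 3 × 1.27 = 3.81 in².
T = A_s f_y = 3.81 × 60 = 228.6 kips.
a = T/(0.85 f'_c b) = 228.6/(0.85 × 5.85 × 13.5) = 3.405 in.
M_n = T(d − a/2) = 228.6 × (21.3 − 1.7025) = 4480.0 kip·in = 4480.0/12 = 373.33 kip·ft.
φM_n = 0.90 × 373.33 = 336.00 kip·ft.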